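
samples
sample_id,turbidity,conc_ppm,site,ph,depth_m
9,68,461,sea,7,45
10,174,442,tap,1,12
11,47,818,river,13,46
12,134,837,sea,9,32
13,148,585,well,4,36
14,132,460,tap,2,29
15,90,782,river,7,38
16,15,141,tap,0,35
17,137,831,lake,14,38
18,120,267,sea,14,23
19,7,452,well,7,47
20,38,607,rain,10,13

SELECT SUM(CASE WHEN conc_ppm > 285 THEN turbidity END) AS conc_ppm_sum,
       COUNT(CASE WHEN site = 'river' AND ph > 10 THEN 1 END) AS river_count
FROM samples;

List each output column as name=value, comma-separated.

conc_ppm_sum=975, river_count=1

[conc_ppm_sum: conc_ppm > 285]
sample_id=9: ✓ → 68
sample_id=10: ✓ → 174
sample_id=11: ✓ → 47
sample_id=12: ✓ → 134
sample_id=13: ✓ → 148
sample_id=14: ✓ → 132
sample_id=15: ✓ → 90
sample_id=16: ✗
sample_id=17: ✓ → 137
sample_id=18: ✗
sample_id=19: ✓ → 7
sample_id=20: ✓ → 38
conc_ppm_sum = 68 + 174 + 47 + 134 + 148 + 132 + 90 + 137 + 7 + 38 = 975
—
[river_count: site = 'river' AND ph > 10]
sample_id=9: ✗
sample_id=10: ✗
sample_id=11: ✓ → 1
sample_id=12: ✗
sample_id=13: ✗
sample_id=14: ✗
sample_id=15: ✗
sample_id=16: ✗
sample_id=17: ✗
sample_id=18: ✗
sample_id=19: ✗
sample_id=20: ✗
river_count = COUNT(1) = 1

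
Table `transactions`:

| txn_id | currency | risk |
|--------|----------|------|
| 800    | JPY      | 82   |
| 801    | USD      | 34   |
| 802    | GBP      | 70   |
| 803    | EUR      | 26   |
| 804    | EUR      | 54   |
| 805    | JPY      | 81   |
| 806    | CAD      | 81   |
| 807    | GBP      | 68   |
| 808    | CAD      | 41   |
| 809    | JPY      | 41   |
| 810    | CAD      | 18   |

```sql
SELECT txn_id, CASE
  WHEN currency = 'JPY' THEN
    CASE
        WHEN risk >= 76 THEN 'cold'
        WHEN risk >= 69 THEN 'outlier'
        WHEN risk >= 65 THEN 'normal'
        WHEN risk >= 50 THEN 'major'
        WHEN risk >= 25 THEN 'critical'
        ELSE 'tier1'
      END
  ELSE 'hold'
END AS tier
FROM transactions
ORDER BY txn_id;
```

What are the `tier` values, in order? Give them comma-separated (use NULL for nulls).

cold, hold, hold, hold, hold, cold, hold, hold, hold, critical, hold

txn_id=800: currency='JPY' → inner[risk >= 76] → cold
txn_id=801: currency='USD' → outer ELSE → hold
txn_id=802: currency='GBP' → outer ELSE → hold
txn_id=803: currency='EUR' → outer ELSE → hold
txn_id=804: currency='EUR' → outer ELSE → hold
txn_id=805: currency='JPY' → inner[risk >= 76] → cold
txn_id=806: currency='CAD' → outer ELSE → hold
txn_id=807: currency='GBP' → outer ELSE → hold
txn_id=808: currency='CAD' → outer ELSE → hold
txn_id=809: currency='JPY' → inner[risk >= 25] → critical
txn_id=810: currency='CAD' → outer ELSE → hold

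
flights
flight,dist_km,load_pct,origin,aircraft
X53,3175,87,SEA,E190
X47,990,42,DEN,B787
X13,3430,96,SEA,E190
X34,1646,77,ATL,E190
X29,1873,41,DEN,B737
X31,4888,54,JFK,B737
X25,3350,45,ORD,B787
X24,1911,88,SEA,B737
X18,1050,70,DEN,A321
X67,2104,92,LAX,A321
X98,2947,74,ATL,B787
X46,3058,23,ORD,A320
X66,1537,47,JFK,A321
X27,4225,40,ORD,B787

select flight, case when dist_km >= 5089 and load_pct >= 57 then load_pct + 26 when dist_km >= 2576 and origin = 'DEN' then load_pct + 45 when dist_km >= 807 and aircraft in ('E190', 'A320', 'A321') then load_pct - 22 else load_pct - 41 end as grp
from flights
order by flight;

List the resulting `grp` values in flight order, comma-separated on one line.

flight=X13: dist_km >= 807 and aircraft in ('E190', 'A320', 'A321') → 74
flight=X18: dist_km >= 807 and aircraft in ('E190', 'A320', 'A321') → 48
flight=X24: ELSE → 47
flight=X25: ELSE → 4
flight=X27: ELSE → -1
flight=X29: ELSE → 0
flight=X31: ELSE → 13
flight=X34: dist_km >= 807 and aircraft in ('E190', 'A320', 'A321') → 55
flight=X46: dist_km >= 807 and aircraft in ('E190', 'A320', 'A321') → 1
flight=X47: ELSE → 1
flight=X53: dist_km >= 807 and aircraft in ('E190', 'A320', 'A321') → 65
flight=X66: dist_km >= 807 and aircraft in ('E190', 'A320', 'A321') → 25
flight=X67: dist_km >= 807 and aircraft in ('E190', 'A320', 'A321') → 70
flight=X98: ELSE → 33

74, 48, 47, 4, -1, 0, 13, 55, 1, 1, 65, 25, 70, 33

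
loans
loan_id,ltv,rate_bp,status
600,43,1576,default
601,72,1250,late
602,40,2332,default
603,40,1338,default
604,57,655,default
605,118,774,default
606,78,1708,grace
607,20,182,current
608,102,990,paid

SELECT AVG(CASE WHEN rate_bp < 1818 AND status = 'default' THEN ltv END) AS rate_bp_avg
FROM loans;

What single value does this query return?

loan_id=600: ✓ → 43
loan_id=601: ✗
loan_id=602: ✗
loan_id=603: ✓ → 40
loan_id=604: ✓ → 57
loan_id=605: ✓ → 118
loan_id=606: ✗
loan_id=607: ✗
loan_id=608: ✗
rate_bp_avg = (43 + 40 + 57 + 118) / 4 = 64.5

64.5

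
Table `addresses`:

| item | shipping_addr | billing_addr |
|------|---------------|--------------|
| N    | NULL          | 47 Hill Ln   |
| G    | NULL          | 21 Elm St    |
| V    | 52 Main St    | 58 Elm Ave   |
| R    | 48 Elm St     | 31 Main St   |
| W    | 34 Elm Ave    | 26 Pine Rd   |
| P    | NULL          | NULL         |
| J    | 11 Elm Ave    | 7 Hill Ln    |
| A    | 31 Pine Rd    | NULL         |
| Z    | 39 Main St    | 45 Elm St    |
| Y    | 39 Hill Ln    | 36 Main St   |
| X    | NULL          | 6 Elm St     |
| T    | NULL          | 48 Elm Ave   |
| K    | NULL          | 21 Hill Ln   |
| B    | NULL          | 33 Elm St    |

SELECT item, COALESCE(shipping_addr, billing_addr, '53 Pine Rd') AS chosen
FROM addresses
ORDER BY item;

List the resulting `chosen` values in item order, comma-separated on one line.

item=A: shipping_addr=31 Pine Rd → 31 Pine Rd
item=B: shipping_addr=NULL, billing_addr=33 Elm St → 33 Elm St
item=G: shipping_addr=NULL, billing_addr=21 Elm St → 21 Elm St
item=J: shipping_addr=11 Elm Ave → 11 Elm Ave
item=K: shipping_addr=NULL, billing_addr=21 Hill Ln → 21 Hill Ln
item=N: shipping_addr=NULL, billing_addr=47 Hill Ln → 47 Hill Ln
item=P: shipping_addr=NULL, billing_addr=NULL, → literal 53 Pine Rd → 53 Pine Rd
item=R: shipping_addr=48 Elm St → 48 Elm St
item=T: shipping_addr=NULL, billing_addr=48 Elm Ave → 48 Elm Ave
item=V: shipping_addr=52 Main St → 52 Main St
item=W: shipping_addr=34 Elm Ave → 34 Elm Ave
item=X: shipping_addr=NULL, billing_addr=6 Elm St → 6 Elm St
item=Y: shipping_addr=39 Hill Ln → 39 Hill Ln
item=Z: shipping_addr=39 Main St → 39 Main St

31 Pine Rd, 33 Elm St, 21 Elm St, 11 Elm Ave, 21 Hill Ln, 47 Hill Ln, 53 Pine Rd, 48 Elm St, 48 Elm Ave, 52 Main St, 34 Elm Ave, 6 Elm St, 39 Hill Ln, 39 Main St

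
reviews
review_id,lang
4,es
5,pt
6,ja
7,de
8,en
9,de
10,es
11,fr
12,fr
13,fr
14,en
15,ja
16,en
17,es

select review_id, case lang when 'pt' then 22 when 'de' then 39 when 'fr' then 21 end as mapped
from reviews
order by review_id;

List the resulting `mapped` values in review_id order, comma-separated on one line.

review_id=4: (no match → NULL) → NULL
review_id=5: lang='pt' → 22
review_id=6: (no match → NULL) → NULL
review_id=7: lang='de' → 39
review_id=8: (no match → NULL) → NULL
review_id=9: lang='de' → 39
review_id=10: (no match → NULL) → NULL
review_id=11: lang='fr' → 21
review_id=12: lang='fr' → 21
review_id=13: lang='fr' → 21
review_id=14: (no match → NULL) → NULL
review_id=15: (no match → NULL) → NULL
review_id=16: (no match → NULL) → NULL
review_id=17: (no match → NULL) → NULL

NULL, 22, NULL, 39, NULL, 39, NULL, 21, 21, 21, NULL, NULL, NULL, NULL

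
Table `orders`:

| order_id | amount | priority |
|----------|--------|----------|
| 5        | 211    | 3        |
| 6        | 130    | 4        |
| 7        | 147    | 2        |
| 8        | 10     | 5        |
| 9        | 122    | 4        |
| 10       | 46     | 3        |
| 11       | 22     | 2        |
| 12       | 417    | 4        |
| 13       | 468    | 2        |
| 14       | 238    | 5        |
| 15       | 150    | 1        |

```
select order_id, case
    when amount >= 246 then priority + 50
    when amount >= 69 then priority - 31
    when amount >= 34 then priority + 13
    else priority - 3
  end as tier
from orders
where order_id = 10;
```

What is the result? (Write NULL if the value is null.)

order_id = 10: amount=46, priority=3.
amount >= 246 → false
amount >= 69 → false
amount >= 34 → true → 16

16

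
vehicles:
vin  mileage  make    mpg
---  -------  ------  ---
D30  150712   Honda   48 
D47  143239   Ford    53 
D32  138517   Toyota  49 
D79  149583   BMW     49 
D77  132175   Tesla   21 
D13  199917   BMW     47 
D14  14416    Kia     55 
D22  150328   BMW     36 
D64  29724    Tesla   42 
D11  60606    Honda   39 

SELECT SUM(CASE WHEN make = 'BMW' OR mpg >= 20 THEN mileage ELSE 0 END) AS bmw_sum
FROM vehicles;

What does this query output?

vin=D30: ✓ → 150712
vin=D47: ✓ → 143239
vin=D32: ✓ → 138517
vin=D79: ✓ → 149583
vin=D77: ✓ → 132175
vin=D13: ✓ → 199917
vin=D14: ✓ → 14416
vin=D22: ✓ → 150328
vin=D64: ✓ → 29724
vin=D11: ✓ → 60606
bmw_sum = 150712 + 143239 + 138517 + 149583 + 132175 + 199917 + 14416 + 150328 + 29724 + 60606 = 1169217

1169217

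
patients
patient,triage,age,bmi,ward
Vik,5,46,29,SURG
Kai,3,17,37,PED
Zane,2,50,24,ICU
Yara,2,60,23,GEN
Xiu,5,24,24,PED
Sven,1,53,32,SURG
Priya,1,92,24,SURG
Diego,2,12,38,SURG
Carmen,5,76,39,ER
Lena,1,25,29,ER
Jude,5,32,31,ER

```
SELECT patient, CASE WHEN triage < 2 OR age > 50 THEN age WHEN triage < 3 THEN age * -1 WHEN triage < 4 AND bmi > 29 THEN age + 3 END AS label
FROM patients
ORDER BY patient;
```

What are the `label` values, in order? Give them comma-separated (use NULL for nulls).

patient=Carmen: triage < 2 OR age > 50 → 76
patient=Diego: triage < 3 → -12
patient=Jude: (no match → NULL) → NULL
patient=Kai: triage < 4 AND bmi > 29 → 20
patient=Lena: triage < 2 OR age > 50 → 25
patient=Priya: triage < 2 OR age > 50 → 92
patient=Sven: triage < 2 OR age > 50 → 53
patient=Vik: (no match → NULL) → NULL
patient=Xiu: (no match → NULL) → NULL
patient=Yara: triage < 2 OR age > 50 → 60
patient=Zane: triage < 3 → -50

76, -12, NULL, 20, 25, 92, 53, NULL, NULL, 60, -50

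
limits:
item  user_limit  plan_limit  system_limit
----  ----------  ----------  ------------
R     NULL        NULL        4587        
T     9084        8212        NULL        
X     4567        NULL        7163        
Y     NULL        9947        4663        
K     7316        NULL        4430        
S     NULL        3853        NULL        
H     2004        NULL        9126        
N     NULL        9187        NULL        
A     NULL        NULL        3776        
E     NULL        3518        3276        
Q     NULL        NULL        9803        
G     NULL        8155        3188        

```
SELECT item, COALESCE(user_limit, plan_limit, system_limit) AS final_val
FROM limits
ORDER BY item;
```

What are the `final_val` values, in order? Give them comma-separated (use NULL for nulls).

item=A: user_limit=NULL, plan_limit=NULL, system_limit=3776 → 3776
item=E: user_limit=NULL, plan_limit=3518 → 3518
item=G: user_limit=NULL, plan_limit=8155 → 8155
item=H: user_limit=2004 → 2004
item=K: user_limit=7316 → 7316
item=N: user_limit=NULL, plan_limit=9187 → 9187
item=Q: user_limit=NULL, plan_limit=NULL, system_limit=9803 → 9803
item=R: user_limit=NULL, plan_limit=NULL, system_limit=4587 → 4587
item=S: user_limit=NULL, plan_limit=3853 → 3853
item=T: user_limit=9084 → 9084
item=X: user_limit=4567 → 4567
item=Y: user_limit=NULL, plan_limit=9947 → 9947

3776, 3518, 8155, 2004, 7316, 9187, 9803, 4587, 3853, 9084, 4567, 9947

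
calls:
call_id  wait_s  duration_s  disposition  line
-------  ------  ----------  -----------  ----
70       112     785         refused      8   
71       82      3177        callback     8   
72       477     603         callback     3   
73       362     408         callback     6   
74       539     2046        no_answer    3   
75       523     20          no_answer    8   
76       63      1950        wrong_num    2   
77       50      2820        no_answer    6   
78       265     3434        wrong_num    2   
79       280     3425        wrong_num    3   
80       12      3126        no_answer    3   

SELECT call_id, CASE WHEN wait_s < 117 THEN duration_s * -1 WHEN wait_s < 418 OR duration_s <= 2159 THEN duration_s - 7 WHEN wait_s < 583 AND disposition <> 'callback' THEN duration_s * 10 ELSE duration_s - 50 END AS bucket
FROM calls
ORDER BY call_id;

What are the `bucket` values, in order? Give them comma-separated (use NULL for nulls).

call_id=70: wait_s < 117 → -785
call_id=71: wait_s < 117 → -3177
call_id=72: wait_s < 418 OR duration_s <= 2159 → 596
call_id=73: wait_s < 418 OR duration_s <= 2159 → 401
call_id=74: wait_s < 418 OR duration_s <= 2159 → 2039
call_id=75: wait_s < 418 OR duration_s <= 2159 → 13
call_id=76: wait_s < 117 → -1950
call_id=77: wait_s < 117 → -2820
call_id=78: wait_s < 418 OR duration_s <= 2159 → 3427
call_id=79: wait_s < 418 OR duration_s <= 2159 → 3418
call_id=80: wait_s < 117 → -3126

-785, -3177, 596, 401, 2039, 13, -1950, -2820, 3427, 3418, -3126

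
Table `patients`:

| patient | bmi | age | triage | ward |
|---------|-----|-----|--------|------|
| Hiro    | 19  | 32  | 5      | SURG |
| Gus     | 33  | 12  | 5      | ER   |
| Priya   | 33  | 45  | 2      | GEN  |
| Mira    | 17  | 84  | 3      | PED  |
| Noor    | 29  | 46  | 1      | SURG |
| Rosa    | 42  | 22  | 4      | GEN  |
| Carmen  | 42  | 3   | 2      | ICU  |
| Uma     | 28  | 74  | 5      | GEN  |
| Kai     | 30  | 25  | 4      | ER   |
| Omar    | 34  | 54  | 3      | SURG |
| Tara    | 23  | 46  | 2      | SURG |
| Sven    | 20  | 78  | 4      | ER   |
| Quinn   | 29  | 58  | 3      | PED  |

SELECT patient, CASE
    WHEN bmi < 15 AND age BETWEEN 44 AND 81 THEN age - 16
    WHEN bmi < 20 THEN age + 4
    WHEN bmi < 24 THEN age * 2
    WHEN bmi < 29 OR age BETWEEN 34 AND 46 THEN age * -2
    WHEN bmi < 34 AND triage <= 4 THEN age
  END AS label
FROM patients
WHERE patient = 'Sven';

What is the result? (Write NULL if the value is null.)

patient = Sven: bmi=20, age=78, triage=4, ward=ER.
bmi < 15 AND age BETWEEN 44 AND 81 → false
bmi < 20 → false
bmi < 24 → true → 156

156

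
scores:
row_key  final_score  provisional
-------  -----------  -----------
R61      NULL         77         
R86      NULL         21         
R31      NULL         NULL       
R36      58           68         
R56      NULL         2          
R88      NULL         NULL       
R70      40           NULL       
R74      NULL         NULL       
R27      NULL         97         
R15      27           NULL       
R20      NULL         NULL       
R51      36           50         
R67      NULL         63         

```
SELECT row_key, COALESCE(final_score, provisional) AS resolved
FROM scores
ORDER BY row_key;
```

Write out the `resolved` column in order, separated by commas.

row_key=R15: final_score=27 → 27
row_key=R20: final_score=NULL, provisional=NULL (all NULL) → NULL
row_key=R27: final_score=NULL, provisional=97 → 97
row_key=R31: final_score=NULL, provisional=NULL (all NULL) → NULL
row_key=R36: final_score=58 → 58
row_key=R51: final_score=36 → 36
row_key=R56: final_score=NULL, provisional=2 → 2
row_key=R61: final_score=NULL, provisional=77 → 77
row_key=R67: final_score=NULL, provisional=63 → 63
row_key=R70: final_score=40 → 40
row_key=R74: final_score=NULL, provisional=NULL (all NULL) → NULL
row_key=R86: final_score=NULL, provisional=21 → 21
row_key=R88: final_score=NULL, provisional=NULL (all NULL) → NULL

27, NULL, 97, NULL, 58, 36, 2, 77, 63, 40, NULL, 21, NULL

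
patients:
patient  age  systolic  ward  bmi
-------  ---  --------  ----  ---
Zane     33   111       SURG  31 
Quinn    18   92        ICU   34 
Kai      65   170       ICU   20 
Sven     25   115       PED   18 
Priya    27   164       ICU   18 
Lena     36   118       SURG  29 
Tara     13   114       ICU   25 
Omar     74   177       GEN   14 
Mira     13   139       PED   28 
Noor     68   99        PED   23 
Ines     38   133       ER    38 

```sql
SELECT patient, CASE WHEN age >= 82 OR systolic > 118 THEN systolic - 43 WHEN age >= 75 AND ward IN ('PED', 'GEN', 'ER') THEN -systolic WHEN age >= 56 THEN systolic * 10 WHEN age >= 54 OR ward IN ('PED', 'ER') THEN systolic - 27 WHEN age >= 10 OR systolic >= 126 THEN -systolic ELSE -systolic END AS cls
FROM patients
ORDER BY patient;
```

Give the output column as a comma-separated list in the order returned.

patient=Ines: age >= 82 OR systolic > 118 → 90
patient=Kai: age >= 82 OR systolic > 118 → 127
patient=Lena: age >= 10 OR systolic >= 126 → -118
patient=Mira: age >= 82 OR systolic > 118 → 96
patient=Noor: age >= 56 → 990
patient=Omar: age >= 82 OR systolic > 118 → 134
patient=Priya: age >= 82 OR systolic > 118 → 121
patient=Quinn: age >= 10 OR systolic >= 126 → -92
patient=Sven: age >= 54 OR ward IN ('PED', 'ER') → 88
patient=Tara: age >= 10 OR systolic >= 126 → -114
patient=Zane: age >= 10 OR systolic >= 126 → -111

90, 127, -118, 96, 990, 134, 121, -92, 88, -114, -111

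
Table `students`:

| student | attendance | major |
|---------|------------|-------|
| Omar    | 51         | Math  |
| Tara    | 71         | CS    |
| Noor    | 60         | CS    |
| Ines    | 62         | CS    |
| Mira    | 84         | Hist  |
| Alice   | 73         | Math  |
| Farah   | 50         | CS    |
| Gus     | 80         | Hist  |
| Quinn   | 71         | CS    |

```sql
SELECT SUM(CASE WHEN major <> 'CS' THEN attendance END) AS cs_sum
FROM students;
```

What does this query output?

student=Omar: ✓ → 51
student=Tara: ✗
student=Noor: ✗
student=Ines: ✗
student=Mira: ✓ → 84
student=Alice: ✓ → 73
student=Farah: ✗
student=Gus: ✓ → 80
student=Quinn: ✗
cs_sum = 51 + 84 + 73 + 80 = 288

288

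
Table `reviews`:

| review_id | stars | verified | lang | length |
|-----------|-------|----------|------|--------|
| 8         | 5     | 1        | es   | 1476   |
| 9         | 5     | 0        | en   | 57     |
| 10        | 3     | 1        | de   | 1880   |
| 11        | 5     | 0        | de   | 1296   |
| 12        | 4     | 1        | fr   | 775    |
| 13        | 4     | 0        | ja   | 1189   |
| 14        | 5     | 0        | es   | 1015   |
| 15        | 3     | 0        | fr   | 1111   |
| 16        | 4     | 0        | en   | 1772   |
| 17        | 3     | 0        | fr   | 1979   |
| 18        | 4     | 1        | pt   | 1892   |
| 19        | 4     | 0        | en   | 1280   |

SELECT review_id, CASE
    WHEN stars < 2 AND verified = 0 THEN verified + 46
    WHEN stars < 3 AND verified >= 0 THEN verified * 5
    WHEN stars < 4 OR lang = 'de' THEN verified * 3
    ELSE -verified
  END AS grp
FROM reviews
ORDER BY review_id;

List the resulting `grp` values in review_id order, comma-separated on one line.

-1, 0, 3, 0, -1, 0, 0, 0, 0, 0, -1, 0

review_id=8: ELSE → -1
review_id=9: ELSE → 0
review_id=10: stars < 4 OR lang = 'de' → 3
review_id=11: stars < 4 OR lang = 'de' → 0
review_id=12: ELSE → -1
review_id=13: ELSE → 0
review_id=14: ELSE → 0
review_id=15: stars < 4 OR lang = 'de' → 0
review_id=16: ELSE → 0
review_id=17: stars < 4 OR lang = 'de' → 0
review_id=18: ELSE → -1
review_id=19: ELSE → 0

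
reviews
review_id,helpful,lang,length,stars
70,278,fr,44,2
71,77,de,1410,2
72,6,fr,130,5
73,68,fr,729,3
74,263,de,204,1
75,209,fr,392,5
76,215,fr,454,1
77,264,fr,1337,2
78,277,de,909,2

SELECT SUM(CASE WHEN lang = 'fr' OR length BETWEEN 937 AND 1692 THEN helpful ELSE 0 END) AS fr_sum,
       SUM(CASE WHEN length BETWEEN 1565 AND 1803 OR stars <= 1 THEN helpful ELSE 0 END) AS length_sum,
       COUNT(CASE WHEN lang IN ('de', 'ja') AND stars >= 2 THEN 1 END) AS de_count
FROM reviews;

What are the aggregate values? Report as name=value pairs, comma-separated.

[fr_sum: lang = 'fr' OR length BETWEEN 937 AND 1692]
review_id=70: ✓ → 278
review_id=71: ✓ → 77
review_id=72: ✓ → 6
review_id=73: ✓ → 68
review_id=74: ✗
review_id=75: ✓ → 209
review_id=76: ✓ → 215
review_id=77: ✓ → 264
review_id=78: ✗
fr_sum = 278 + 77 + 6 + 68 + 209 + 215 + 264 = 1117
—
[length_sum: length BETWEEN 1565 AND 1803 OR stars <= 1]
review_id=70: ✗
review_id=71: ✗
review_id=72: ✗
review_id=73: ✗
review_id=74: ✓ → 263
review_id=75: ✗
review_id=76: ✓ → 215
review_id=77: ✗
review_id=78: ✗
length_sum = 263 + 215 = 478
—
[de_count: lang IN ('de', 'ja') AND stars >= 2]
review_id=70: ✗
review_id=71: ✓ → 1
review_id=72: ✗
review_id=73: ✗
review_id=74: ✗
review_id=75: ✗
review_id=76: ✗
review_id=77: ✗
review_id=78: ✓ → 1
de_count = COUNT(1, 1) = 2

fr_sum=1117, length_sum=478, de_count=2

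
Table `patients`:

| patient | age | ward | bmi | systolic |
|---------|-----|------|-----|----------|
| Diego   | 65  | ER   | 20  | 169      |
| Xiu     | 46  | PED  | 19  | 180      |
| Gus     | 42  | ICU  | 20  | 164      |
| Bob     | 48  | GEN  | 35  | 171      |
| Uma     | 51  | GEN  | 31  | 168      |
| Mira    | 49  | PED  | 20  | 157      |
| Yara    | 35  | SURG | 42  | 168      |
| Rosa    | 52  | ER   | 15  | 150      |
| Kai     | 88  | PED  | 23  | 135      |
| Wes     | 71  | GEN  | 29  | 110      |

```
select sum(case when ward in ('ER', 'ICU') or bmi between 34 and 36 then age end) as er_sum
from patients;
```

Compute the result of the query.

patient=Diego: ✓ → 65
patient=Xiu: ✗
patient=Gus: ✓ → 42
patient=Bob: ✓ → 48
patient=Uma: ✗
patient=Mira: ✗
patient=Yara: ✗
patient=Rosa: ✓ → 52
patient=Kai: ✗
patient=Wes: ✗
er_sum = 65 + 42 + 48 + 52 = 207

207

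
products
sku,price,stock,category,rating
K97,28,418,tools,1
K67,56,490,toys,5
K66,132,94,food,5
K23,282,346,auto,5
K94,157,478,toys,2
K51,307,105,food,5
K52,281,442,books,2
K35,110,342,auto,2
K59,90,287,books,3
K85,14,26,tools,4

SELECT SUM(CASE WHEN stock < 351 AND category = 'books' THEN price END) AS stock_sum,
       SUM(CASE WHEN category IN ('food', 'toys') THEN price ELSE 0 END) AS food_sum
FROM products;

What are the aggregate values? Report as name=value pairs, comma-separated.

[stock_sum: stock < 351 AND category = 'books']
sku=K97: ✗
sku=K67: ✗
sku=K66: ✗
sku=K23: ✗
sku=K94: ✗
sku=K51: ✗
sku=K52: ✗
sku=K35: ✗
sku=K59: ✓ → 90
sku=K85: ✗
stock_sum = 90
—
[food_sum: category IN ('food', 'toys')]
sku=K97: ✗
sku=K67: ✓ → 56
sku=K66: ✓ → 132
sku=K23: ✗
sku=K94: ✓ → 157
sku=K51: ✓ → 307
sku=K52: ✗
sku=K35: ✗
sku=K59: ✗
sku=K85: ✗
food_sum = 56 + 132 + 157 + 307 = 652

stock_sum=90, food_sum=652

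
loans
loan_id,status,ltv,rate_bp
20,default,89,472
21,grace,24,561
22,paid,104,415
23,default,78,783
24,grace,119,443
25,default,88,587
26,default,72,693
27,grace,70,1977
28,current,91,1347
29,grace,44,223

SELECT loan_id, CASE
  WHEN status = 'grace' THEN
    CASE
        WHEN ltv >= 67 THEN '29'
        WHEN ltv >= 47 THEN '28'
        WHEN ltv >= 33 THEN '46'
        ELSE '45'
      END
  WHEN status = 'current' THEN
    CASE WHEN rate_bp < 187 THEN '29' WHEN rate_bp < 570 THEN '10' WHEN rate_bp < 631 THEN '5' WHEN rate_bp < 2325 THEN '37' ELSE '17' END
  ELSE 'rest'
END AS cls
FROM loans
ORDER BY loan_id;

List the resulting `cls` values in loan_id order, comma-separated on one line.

rest, 45, rest, rest, 29, rest, rest, 29, 37, 46

loan_id=20: status='default' → outer ELSE → rest
loan_id=21: status='grace' → inner[ELSE] → 45
loan_id=22: status='paid' → outer ELSE → rest
loan_id=23: status='default' → outer ELSE → rest
loan_id=24: status='grace' → inner[ltv >= 67] → 29
loan_id=25: status='default' → outer ELSE → rest
loan_id=26: status='default' → outer ELSE → rest
loan_id=27: status='grace' → inner[ltv >= 67] → 29
loan_id=28: status='current' → inner[rate_bp < 2325] → 37
loan_id=29: status='grace' → inner[ltv >= 33] → 46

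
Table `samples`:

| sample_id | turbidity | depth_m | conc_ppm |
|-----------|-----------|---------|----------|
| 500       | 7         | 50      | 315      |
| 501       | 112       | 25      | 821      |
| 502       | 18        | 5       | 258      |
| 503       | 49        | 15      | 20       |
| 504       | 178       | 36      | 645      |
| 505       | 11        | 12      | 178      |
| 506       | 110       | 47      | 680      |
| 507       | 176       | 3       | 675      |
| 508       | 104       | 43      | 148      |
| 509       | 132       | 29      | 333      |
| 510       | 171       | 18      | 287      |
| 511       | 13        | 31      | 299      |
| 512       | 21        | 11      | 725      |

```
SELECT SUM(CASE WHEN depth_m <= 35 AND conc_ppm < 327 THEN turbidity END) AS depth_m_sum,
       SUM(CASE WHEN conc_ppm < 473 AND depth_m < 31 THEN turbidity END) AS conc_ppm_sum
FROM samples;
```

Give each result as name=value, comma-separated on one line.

depth_m_sum=262, conc_ppm_sum=381

[depth_m_sum: depth_m <= 35 AND conc_ppm < 327]
sample_id=500: ✗
sample_id=501: ✗
sample_id=502: ✓ → 18
sample_id=503: ✓ → 49
sample_id=504: ✗
sample_id=505: ✓ → 11
sample_id=506: ✗
sample_id=507: ✗
sample_id=508: ✗
sample_id=509: ✗
sample_id=510: ✓ → 171
sample_id=511: ✓ → 13
sample_id=512: ✗
depth_m_sum = 18 + 49 + 11 + 171 + 13 = 262
—
[conc_ppm_sum: conc_ppm < 473 AND depth_m < 31]
sample_id=500: ✗
sample_id=501: ✗
sample_id=502: ✓ → 18
sample_id=503: ✓ → 49
sample_id=504: ✗
sample_id=505: ✓ → 11
sample_id=506: ✗
sample_id=507: ✗
sample_id=508: ✗
sample_id=509: ✓ → 132
sample_id=510: ✓ → 171
sample_id=511: ✗
sample_id=512: ✗
conc_ppm_sum = 18 + 49 + 11 + 132 + 171 = 381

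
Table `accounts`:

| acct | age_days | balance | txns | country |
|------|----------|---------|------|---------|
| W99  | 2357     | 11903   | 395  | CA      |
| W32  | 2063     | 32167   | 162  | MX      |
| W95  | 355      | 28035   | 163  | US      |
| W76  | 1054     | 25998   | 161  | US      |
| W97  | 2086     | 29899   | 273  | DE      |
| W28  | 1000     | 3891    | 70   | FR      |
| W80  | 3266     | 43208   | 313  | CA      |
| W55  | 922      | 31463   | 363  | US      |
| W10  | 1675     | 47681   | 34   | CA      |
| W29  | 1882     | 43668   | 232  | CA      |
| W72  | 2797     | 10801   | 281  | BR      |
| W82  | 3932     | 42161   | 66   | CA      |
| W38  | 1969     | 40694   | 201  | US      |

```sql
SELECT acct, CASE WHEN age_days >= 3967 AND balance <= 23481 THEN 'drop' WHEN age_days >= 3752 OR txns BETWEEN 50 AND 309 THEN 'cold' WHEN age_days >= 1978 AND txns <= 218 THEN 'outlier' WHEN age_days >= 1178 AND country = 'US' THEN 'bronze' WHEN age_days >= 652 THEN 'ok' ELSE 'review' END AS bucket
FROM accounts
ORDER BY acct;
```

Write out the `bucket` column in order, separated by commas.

ok, cold, cold, cold, cold, ok, cold, cold, ok, cold, cold, cold, ok

acct=W10: age_days >= 652 → ok
acct=W28: age_days >= 3752 OR txns BETWEEN 50 AND 309 → cold
acct=W29: age_days >= 3752 OR txns BETWEEN 50 AND 309 → cold
acct=W32: age_days >= 3752 OR txns BETWEEN 50 AND 309 → cold
acct=W38: age_days >= 3752 OR txns BETWEEN 50 AND 309 → cold
acct=W55: age_days >= 652 → ok
acct=W72: age_days >= 3752 OR txns BETWEEN 50 AND 309 → cold
acct=W76: age_days >= 3752 OR txns BETWEEN 50 AND 309 → cold
acct=W80: age_days >= 652 → ok
acct=W82: age_days >= 3752 OR txns BETWEEN 50 AND 309 → cold
acct=W95: age_days >= 3752 OR txns BETWEEN 50 AND 309 → cold
acct=W97: age_days >= 3752 OR txns BETWEEN 50 AND 309 → cold
acct=W99: age_days >= 652 → ok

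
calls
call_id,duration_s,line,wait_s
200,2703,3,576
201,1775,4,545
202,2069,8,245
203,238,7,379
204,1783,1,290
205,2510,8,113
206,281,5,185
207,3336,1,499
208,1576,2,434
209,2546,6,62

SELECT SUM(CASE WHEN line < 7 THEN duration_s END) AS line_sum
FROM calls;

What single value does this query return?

14000

call_id=200: ✓ → 2703
call_id=201: ✓ → 1775
call_id=202: ✗
call_id=203: ✗
call_id=204: ✓ → 1783
call_id=205: ✗
call_id=206: ✓ → 281
call_id=207: ✓ → 3336
call_id=208: ✓ → 1576
call_id=209: ✓ → 2546
line_sum = 2703 + 1775 + 1783 + 281 + 3336 + 1576 + 2546 = 14000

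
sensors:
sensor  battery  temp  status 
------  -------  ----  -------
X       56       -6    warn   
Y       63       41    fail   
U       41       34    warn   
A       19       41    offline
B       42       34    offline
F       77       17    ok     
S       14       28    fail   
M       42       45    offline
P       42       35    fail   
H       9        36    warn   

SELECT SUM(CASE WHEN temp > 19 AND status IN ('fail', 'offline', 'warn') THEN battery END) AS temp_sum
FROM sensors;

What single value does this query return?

sensor=X: ✗
sensor=Y: ✓ → 63
sensor=U: ✓ → 41
sensor=A: ✓ → 19
sensor=B: ✓ → 42
sensor=F: ✗
sensor=S: ✓ → 14
sensor=M: ✓ → 42
sensor=P: ✓ → 42
sensor=H: ✓ → 9
temp_sum = 63 + 41 + 19 + 42 + 14 + 42 + 42 + 9 = 272

272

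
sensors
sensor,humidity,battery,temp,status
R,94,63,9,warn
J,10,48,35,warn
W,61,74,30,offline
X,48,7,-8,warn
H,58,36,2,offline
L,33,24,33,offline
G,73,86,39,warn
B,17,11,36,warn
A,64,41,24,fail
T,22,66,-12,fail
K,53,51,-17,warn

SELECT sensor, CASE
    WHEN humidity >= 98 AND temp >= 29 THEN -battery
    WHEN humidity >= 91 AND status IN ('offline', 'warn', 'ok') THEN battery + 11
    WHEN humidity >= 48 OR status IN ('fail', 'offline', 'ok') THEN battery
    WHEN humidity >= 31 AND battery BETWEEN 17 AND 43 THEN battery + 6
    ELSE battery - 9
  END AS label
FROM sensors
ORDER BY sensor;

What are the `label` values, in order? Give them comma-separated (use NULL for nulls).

sensor=A: humidity >= 48 OR status IN ('fail', 'offline', 'ok') → 41
sensor=B: ELSE → 2
sensor=G: humidity >= 48 OR status IN ('fail', 'offline', 'ok') → 86
sensor=H: humidity >= 48 OR status IN ('fail', 'offline', 'ok') → 36
sensor=J: ELSE → 39
sensor=K: humidity >= 48 OR status IN ('fail', 'offline', 'ok') → 51
sensor=L: humidity >= 48 OR status IN ('fail', 'offline', 'ok') → 24
sensor=R: humidity >= 91 AND status IN ('offline', 'warn', 'ok') → 74
sensor=T: humidity >= 48 OR status IN ('fail', 'offline', 'ok') → 66
sensor=W: humidity >= 48 OR status IN ('fail', 'offline', 'ok') → 74
sensor=X: humidity >= 48 OR status IN ('fail', 'offline', 'ok') → 7

41, 2, 86, 36, 39, 51, 24, 74, 66, 74, 7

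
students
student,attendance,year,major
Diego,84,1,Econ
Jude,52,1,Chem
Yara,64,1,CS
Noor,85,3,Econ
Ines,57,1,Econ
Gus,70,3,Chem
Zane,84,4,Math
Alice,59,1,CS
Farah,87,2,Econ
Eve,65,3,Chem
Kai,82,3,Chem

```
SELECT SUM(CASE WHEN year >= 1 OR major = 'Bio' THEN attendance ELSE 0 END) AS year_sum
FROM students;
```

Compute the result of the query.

789

student=Diego: ✓ → 84
student=Jude: ✓ → 52
student=Yara: ✓ → 64
student=Noor: ✓ → 85
student=Ines: ✓ → 57
student=Gus: ✓ → 70
student=Zane: ✓ → 84
student=Alice: ✓ → 59
student=Farah: ✓ → 87
student=Eve: ✓ → 65
student=Kai: ✓ → 82
year_sum = 84 + 52 + 64 + 85 + 57 + 70 + 84 + 59 + 87 + 65 + 82 = 789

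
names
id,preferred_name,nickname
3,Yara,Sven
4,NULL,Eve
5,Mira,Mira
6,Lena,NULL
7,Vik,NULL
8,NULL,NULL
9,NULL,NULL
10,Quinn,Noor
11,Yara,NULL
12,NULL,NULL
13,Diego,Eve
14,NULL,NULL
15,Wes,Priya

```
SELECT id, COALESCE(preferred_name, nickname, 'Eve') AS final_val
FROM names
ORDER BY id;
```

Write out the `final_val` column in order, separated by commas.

id=3: preferred_name=Yara → Yara
id=4: preferred_name=NULL, nickname=Eve → Eve
id=5: preferred_name=Mira → Mira
id=6: preferred_name=Lena → Lena
id=7: preferred_name=Vik → Vik
id=8: preferred_name=NULL, nickname=NULL, → literal Eve → Eve
id=9: preferred_name=NULL, nickname=NULL, → literal Eve → Eve
id=10: preferred_name=Quinn → Quinn
id=11: preferred_name=Yara → Yara
id=12: preferred_name=NULL, nickname=NULL, → literal Eve → Eve
id=13: preferred_name=Diego → Diego
id=14: preferred_name=NULL, nickname=NULL, → literal Eve → Eve
id=15: preferred_name=Wes → Wes

Yara, Eve, Mira, Lena, Vik, Eve, Eve, Quinn, Yara, Eve, Diego, Eve, Wes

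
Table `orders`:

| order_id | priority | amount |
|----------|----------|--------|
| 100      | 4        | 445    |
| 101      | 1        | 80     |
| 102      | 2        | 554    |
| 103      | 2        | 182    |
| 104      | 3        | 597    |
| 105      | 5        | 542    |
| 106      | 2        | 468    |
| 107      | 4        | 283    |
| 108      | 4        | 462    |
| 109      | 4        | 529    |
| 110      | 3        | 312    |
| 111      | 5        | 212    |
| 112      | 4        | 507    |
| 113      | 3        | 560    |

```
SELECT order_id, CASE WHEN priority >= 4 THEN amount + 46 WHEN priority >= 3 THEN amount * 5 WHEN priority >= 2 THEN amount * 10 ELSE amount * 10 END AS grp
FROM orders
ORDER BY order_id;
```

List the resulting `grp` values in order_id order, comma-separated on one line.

491, 800, 5540, 1820, 2985, 588, 4680, 329, 508, 575, 1560, 258, 553, 2800

order_id=100: priority >= 4 → 491
order_id=101: ELSE → 800
order_id=102: priority >= 2 → 5540
order_id=103: priority >= 2 → 1820
order_id=104: priority >= 3 → 2985
order_id=105: priority >= 4 → 588
order_id=106: priority >= 2 → 4680
order_id=107: priority >= 4 → 329
order_id=108: priority >= 4 → 508
order_id=109: priority >= 4 → 575
order_id=110: priority >= 3 → 1560
order_id=111: priority >= 4 → 258
order_id=112: priority >= 4 → 553
order_id=113: priority >= 3 → 2800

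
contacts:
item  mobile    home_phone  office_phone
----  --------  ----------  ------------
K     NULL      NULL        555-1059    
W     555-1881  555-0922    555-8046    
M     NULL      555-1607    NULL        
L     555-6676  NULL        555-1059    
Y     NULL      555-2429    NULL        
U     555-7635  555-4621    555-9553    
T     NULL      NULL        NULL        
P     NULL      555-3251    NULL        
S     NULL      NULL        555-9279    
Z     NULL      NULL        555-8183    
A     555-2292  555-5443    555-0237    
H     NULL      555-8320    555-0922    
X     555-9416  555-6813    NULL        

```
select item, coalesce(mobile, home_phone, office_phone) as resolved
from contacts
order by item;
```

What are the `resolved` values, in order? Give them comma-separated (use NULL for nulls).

item=A: mobile=555-2292 → 555-2292
item=H: mobile=NULL, home_phone=555-8320 → 555-8320
item=K: mobile=NULL, home_phone=NULL, office_phone=555-1059 → 555-1059
item=L: mobile=555-6676 → 555-6676
item=M: mobile=NULL, home_phone=555-1607 → 555-1607
item=P: mobile=NULL, home_phone=555-3251 → 555-3251
item=S: mobile=NULL, home_phone=NULL, office_phone=555-9279 → 555-9279
item=T: mobile=NULL, home_phone=NULL, office_phone=NULL (all NULL) → NULL
item=U: mobile=555-7635 → 555-7635
item=W: mobile=555-1881 → 555-1881
item=X: mobile=555-9416 → 555-9416
item=Y: mobile=NULL, home_phone=555-2429 → 555-2429
item=Z: mobile=NULL, home_phone=NULL, office_phone=555-8183 → 555-8183

555-2292, 555-8320, 555-1059, 555-6676, 555-1607, 555-3251, 555-9279, NULL, 555-7635, 555-1881, 555-9416, 555-2429, 555-8183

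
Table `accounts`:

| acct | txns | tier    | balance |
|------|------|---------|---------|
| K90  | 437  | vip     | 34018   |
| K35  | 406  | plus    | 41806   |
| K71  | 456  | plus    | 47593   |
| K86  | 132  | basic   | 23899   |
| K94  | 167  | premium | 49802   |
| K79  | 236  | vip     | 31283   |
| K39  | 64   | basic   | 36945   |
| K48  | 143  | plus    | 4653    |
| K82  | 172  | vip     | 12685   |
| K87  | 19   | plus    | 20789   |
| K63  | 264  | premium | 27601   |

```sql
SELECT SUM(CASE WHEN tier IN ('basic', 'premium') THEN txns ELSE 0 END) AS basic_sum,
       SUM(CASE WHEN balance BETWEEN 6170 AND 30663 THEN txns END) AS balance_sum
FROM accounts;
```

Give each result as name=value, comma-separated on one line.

[basic_sum: tier IN ('basic', 'premium')]
acct=K90: ✗
acct=K35: ✗
acct=K71: ✗
acct=K86: ✓ → 132
acct=K94: ✓ → 167
acct=K79: ✗
acct=K39: ✓ → 64
acct=K48: ✗
acct=K82: ✗
acct=K87: ✗
acct=K63: ✓ → 264
basic_sum = 132 + 167 + 64 + 264 = 627
—
[balance_sum: balance BETWEEN 6170 AND 30663]
acct=K90: ✗
acct=K35: ✗
acct=K71: ✗
acct=K86: ✓ → 132
acct=K94: ✗
acct=K79: ✗
acct=K39: ✗
acct=K48: ✗
acct=K82: ✓ → 172
acct=K87: ✓ → 19
acct=K63: ✓ → 264
balance_sum = 132 + 172 + 19 + 264 = 587

basic_sum=627, balance_sum=587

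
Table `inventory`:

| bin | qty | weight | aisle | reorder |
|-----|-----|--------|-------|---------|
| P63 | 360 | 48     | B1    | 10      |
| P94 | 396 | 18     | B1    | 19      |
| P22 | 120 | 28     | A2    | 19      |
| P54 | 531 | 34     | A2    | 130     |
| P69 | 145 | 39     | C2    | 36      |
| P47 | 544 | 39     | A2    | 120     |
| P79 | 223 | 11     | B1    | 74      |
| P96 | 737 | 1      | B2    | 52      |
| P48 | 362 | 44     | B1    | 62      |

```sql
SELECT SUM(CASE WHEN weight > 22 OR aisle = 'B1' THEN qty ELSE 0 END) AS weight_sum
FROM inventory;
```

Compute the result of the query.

bin=P63: ✓ → 360
bin=P94: ✓ → 396
bin=P22: ✓ → 120
bin=P54: ✓ → 531
bin=P69: ✓ → 145
bin=P47: ✓ → 544
bin=P79: ✓ → 223
bin=P96: ✗
bin=P48: ✓ → 362
weight_sum = 360 + 396 + 120 + 531 + 145 + 544 + 223 + 362 = 2681

2681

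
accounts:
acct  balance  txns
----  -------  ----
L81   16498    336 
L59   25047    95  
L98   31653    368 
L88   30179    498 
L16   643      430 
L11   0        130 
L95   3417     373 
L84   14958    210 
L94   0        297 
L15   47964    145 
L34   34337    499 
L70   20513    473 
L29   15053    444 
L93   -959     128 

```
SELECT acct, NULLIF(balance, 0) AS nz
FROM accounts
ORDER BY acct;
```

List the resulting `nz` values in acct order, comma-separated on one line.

acct=L11: balance=0 vs 0: equal → NULL
acct=L15: balance=47964 vs 0: differ → 47964
acct=L16: balance=643 vs 0: differ → 643
acct=L29: balance=15053 vs 0: differ → 15053
acct=L34: balance=34337 vs 0: differ → 34337
acct=L59: balance=25047 vs 0: differ → 25047
acct=L70: balance=20513 vs 0: differ → 20513
acct=L81: balance=16498 vs 0: differ → 16498
acct=L84: balance=14958 vs 0: differ → 14958
acct=L88: balance=30179 vs 0: differ → 30179
acct=L93: balance=-959 vs 0: differ → -959
acct=L94: balance=0 vs 0: equal → NULL
acct=L95: balance=3417 vs 0: differ → 3417
acct=L98: balance=31653 vs 0: differ → 31653

NULL, 47964, 643, 15053, 34337, 25047, 20513, 16498, 14958, 30179, -959, NULL, 3417, 31653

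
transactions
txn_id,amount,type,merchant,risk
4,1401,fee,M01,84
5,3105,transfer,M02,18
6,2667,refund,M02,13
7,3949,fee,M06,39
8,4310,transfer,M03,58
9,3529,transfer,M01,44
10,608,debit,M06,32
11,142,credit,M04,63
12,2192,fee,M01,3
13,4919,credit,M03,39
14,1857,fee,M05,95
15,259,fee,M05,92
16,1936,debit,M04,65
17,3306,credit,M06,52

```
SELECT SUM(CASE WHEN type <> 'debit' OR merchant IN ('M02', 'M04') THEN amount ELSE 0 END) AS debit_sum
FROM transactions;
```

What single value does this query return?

33572

txn_id=4: ✓ → 1401
txn_id=5: ✓ → 3105
txn_id=6: ✓ → 2667
txn_id=7: ✓ → 3949
txn_id=8: ✓ → 4310
txn_id=9: ✓ → 3529
txn_id=10: ✗
txn_id=11: ✓ → 142
txn_id=12: ✓ → 2192
txn_id=13: ✓ → 4919
txn_id=14: ✓ → 1857
txn_id=15: ✓ → 259
txn_id=16: ✓ → 1936
txn_id=17: ✓ → 3306
debit_sum = 1401 + 3105 + 2667 + 3949 + 4310 + 3529 + 142 + 2192 + 4919 + 1857 + 259 + 1936 + 3306 = 33572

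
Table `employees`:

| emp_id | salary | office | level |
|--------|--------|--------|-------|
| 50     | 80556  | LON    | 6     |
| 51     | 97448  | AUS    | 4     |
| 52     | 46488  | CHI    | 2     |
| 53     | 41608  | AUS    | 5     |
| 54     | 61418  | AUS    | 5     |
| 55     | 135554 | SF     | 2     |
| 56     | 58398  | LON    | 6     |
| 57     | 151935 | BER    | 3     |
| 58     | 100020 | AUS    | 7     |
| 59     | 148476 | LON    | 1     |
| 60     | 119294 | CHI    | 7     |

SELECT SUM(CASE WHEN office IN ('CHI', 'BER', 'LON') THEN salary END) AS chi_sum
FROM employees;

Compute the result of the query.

emp_id=50: ✓ → 80556
emp_id=51: ✗
emp_id=52: ✓ → 46488
emp_id=53: ✗
emp_id=54: ✗
emp_id=55: ✗
emp_id=56: ✓ → 58398
emp_id=57: ✓ → 151935
emp_id=58: ✗
emp_id=59: ✓ → 148476
emp_id=60: ✓ → 119294
chi_sum = 80556 + 46488 + 58398 + 151935 + 148476 + 119294 = 605147

605147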